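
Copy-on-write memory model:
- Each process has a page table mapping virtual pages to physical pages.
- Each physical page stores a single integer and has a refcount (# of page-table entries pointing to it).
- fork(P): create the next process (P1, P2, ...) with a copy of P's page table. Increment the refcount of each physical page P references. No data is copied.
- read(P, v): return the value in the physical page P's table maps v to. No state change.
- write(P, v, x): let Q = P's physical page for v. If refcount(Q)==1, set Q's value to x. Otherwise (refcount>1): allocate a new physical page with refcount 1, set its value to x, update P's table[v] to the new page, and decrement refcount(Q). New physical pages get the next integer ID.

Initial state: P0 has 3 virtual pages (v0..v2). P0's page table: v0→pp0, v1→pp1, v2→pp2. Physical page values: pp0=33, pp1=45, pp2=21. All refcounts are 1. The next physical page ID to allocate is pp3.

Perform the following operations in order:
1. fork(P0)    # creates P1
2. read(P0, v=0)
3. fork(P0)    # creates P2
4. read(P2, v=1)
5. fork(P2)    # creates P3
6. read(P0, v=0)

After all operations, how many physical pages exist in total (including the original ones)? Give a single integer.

Answer: 3

Derivation:
Op 1: fork(P0) -> P1. 3 ppages; refcounts: pp0:2 pp1:2 pp2:2
Op 2: read(P0, v0) -> 33. No state change.
Op 3: fork(P0) -> P2. 3 ppages; refcounts: pp0:3 pp1:3 pp2:3
Op 4: read(P2, v1) -> 45. No state change.
Op 5: fork(P2) -> P3. 3 ppages; refcounts: pp0:4 pp1:4 pp2:4
Op 6: read(P0, v0) -> 33. No state change.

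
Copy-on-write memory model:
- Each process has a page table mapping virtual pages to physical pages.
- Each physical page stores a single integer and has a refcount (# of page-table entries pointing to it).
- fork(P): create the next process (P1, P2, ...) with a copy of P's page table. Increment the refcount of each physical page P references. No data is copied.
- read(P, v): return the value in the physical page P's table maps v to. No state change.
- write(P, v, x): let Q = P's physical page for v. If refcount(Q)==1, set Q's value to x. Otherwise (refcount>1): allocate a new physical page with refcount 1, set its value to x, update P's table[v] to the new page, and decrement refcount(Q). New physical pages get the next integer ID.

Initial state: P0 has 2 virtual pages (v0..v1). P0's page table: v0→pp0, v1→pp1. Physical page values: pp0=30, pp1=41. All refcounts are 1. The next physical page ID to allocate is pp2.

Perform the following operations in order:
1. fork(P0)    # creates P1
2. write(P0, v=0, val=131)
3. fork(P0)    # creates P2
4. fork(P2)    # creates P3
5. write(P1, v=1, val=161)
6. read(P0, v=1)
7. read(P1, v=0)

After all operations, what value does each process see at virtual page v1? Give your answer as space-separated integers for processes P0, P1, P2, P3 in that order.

Answer: 41 161 41 41

Derivation:
Op 1: fork(P0) -> P1. 2 ppages; refcounts: pp0:2 pp1:2
Op 2: write(P0, v0, 131). refcount(pp0)=2>1 -> COPY to pp2. 3 ppages; refcounts: pp0:1 pp1:2 pp2:1
Op 3: fork(P0) -> P2. 3 ppages; refcounts: pp0:1 pp1:3 pp2:2
Op 4: fork(P2) -> P3. 3 ppages; refcounts: pp0:1 pp1:4 pp2:3
Op 5: write(P1, v1, 161). refcount(pp1)=4>1 -> COPY to pp3. 4 ppages; refcounts: pp0:1 pp1:3 pp2:3 pp3:1
Op 6: read(P0, v1) -> 41. No state change.
Op 7: read(P1, v0) -> 30. No state change.
P0: v1 -> pp1 = 41
P1: v1 -> pp3 = 161
P2: v1 -> pp1 = 41
P3: v1 -> pp1 = 41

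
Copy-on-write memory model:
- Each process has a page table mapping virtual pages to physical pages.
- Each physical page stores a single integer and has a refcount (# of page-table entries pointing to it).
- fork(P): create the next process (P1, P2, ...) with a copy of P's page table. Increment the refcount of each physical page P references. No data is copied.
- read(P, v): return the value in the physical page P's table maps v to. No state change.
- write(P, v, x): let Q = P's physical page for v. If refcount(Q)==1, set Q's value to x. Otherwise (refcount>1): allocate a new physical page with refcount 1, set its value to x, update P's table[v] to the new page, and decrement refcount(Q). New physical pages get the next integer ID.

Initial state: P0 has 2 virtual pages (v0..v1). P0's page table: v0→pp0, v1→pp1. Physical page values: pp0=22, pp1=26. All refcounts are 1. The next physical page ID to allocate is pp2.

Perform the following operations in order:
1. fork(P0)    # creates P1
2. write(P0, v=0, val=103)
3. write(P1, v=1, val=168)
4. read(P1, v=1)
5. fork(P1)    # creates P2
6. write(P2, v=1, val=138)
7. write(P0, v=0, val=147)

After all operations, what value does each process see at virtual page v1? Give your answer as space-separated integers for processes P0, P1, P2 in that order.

Op 1: fork(P0) -> P1. 2 ppages; refcounts: pp0:2 pp1:2
Op 2: write(P0, v0, 103). refcount(pp0)=2>1 -> COPY to pp2. 3 ppages; refcounts: pp0:1 pp1:2 pp2:1
Op 3: write(P1, v1, 168). refcount(pp1)=2>1 -> COPY to pp3. 4 ppages; refcounts: pp0:1 pp1:1 pp2:1 pp3:1
Op 4: read(P1, v1) -> 168. No state change.
Op 5: fork(P1) -> P2. 4 ppages; refcounts: pp0:2 pp1:1 pp2:1 pp3:2
Op 6: write(P2, v1, 138). refcount(pp3)=2>1 -> COPY to pp4. 5 ppages; refcounts: pp0:2 pp1:1 pp2:1 pp3:1 pp4:1
Op 7: write(P0, v0, 147). refcount(pp2)=1 -> write in place. 5 ppages; refcounts: pp0:2 pp1:1 pp2:1 pp3:1 pp4:1
P0: v1 -> pp1 = 26
P1: v1 -> pp3 = 168
P2: v1 -> pp4 = 138

Answer: 26 168 138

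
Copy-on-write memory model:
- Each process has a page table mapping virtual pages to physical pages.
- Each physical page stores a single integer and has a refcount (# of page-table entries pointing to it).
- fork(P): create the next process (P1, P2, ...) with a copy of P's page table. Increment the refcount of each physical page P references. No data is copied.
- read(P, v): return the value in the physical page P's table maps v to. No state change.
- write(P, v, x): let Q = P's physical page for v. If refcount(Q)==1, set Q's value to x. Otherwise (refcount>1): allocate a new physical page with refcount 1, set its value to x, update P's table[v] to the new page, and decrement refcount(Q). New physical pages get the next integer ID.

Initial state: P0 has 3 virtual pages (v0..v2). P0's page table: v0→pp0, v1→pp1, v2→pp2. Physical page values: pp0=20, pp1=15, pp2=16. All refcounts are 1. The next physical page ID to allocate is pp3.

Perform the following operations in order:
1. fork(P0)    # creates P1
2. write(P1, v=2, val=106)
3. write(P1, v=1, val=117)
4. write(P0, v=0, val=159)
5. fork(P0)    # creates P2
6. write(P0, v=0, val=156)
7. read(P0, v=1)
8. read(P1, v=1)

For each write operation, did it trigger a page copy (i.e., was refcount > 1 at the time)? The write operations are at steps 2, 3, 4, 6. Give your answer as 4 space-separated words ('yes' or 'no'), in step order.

Op 1: fork(P0) -> P1. 3 ppages; refcounts: pp0:2 pp1:2 pp2:2
Op 2: write(P1, v2, 106). refcount(pp2)=2>1 -> COPY to pp3. 4 ppages; refcounts: pp0:2 pp1:2 pp2:1 pp3:1
Op 3: write(P1, v1, 117). refcount(pp1)=2>1 -> COPY to pp4. 5 ppages; refcounts: pp0:2 pp1:1 pp2:1 pp3:1 pp4:1
Op 4: write(P0, v0, 159). refcount(pp0)=2>1 -> COPY to pp5. 6 ppages; refcounts: pp0:1 pp1:1 pp2:1 pp3:1 pp4:1 pp5:1
Op 5: fork(P0) -> P2. 6 ppages; refcounts: pp0:1 pp1:2 pp2:2 pp3:1 pp4:1 pp5:2
Op 6: write(P0, v0, 156). refcount(pp5)=2>1 -> COPY to pp6. 7 ppages; refcounts: pp0:1 pp1:2 pp2:2 pp3:1 pp4:1 pp5:1 pp6:1
Op 7: read(P0, v1) -> 15. No state change.
Op 8: read(P1, v1) -> 117. No state change.

yes yes yes yes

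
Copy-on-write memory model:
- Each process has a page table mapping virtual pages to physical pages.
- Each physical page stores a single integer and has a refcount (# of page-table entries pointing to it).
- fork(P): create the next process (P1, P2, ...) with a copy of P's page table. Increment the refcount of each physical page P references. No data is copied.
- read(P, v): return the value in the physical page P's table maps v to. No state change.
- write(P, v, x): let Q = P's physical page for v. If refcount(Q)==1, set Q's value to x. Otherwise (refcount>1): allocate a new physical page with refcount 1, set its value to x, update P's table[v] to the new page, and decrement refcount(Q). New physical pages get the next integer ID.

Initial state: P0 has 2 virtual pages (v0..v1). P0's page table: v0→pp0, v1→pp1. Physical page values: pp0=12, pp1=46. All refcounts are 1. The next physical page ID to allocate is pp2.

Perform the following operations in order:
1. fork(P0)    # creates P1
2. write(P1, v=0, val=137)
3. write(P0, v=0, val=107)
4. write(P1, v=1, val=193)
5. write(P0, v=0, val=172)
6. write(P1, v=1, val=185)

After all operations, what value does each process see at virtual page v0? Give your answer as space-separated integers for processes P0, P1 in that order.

Answer: 172 137

Derivation:
Op 1: fork(P0) -> P1. 2 ppages; refcounts: pp0:2 pp1:2
Op 2: write(P1, v0, 137). refcount(pp0)=2>1 -> COPY to pp2. 3 ppages; refcounts: pp0:1 pp1:2 pp2:1
Op 3: write(P0, v0, 107). refcount(pp0)=1 -> write in place. 3 ppages; refcounts: pp0:1 pp1:2 pp2:1
Op 4: write(P1, v1, 193). refcount(pp1)=2>1 -> COPY to pp3. 4 ppages; refcounts: pp0:1 pp1:1 pp2:1 pp3:1
Op 5: write(P0, v0, 172). refcount(pp0)=1 -> write in place. 4 ppages; refcounts: pp0:1 pp1:1 pp2:1 pp3:1
Op 6: write(P1, v1, 185). refcount(pp3)=1 -> write in place. 4 ppages; refcounts: pp0:1 pp1:1 pp2:1 pp3:1
P0: v0 -> pp0 = 172
P1: v0 -> pp2 = 137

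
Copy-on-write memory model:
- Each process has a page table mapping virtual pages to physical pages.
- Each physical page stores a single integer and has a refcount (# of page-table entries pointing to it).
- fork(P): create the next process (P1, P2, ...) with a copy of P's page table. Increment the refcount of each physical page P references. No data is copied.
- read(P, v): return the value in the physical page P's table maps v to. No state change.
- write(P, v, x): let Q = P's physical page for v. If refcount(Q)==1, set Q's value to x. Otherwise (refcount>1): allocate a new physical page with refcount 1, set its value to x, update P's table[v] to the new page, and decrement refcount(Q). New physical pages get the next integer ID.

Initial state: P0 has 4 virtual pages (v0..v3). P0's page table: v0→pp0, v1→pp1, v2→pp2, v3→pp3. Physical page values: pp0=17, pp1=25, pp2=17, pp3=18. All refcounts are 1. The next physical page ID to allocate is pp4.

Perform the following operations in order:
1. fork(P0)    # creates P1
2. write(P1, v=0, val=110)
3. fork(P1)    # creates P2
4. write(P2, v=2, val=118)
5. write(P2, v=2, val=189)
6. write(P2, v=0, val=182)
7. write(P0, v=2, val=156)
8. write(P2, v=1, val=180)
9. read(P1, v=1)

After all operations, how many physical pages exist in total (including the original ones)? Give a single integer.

Op 1: fork(P0) -> P1. 4 ppages; refcounts: pp0:2 pp1:2 pp2:2 pp3:2
Op 2: write(P1, v0, 110). refcount(pp0)=2>1 -> COPY to pp4. 5 ppages; refcounts: pp0:1 pp1:2 pp2:2 pp3:2 pp4:1
Op 3: fork(P1) -> P2. 5 ppages; refcounts: pp0:1 pp1:3 pp2:3 pp3:3 pp4:2
Op 4: write(P2, v2, 118). refcount(pp2)=3>1 -> COPY to pp5. 6 ppages; refcounts: pp0:1 pp1:3 pp2:2 pp3:3 pp4:2 pp5:1
Op 5: write(P2, v2, 189). refcount(pp5)=1 -> write in place. 6 ppages; refcounts: pp0:1 pp1:3 pp2:2 pp3:3 pp4:2 pp5:1
Op 6: write(P2, v0, 182). refcount(pp4)=2>1 -> COPY to pp6. 7 ppages; refcounts: pp0:1 pp1:3 pp2:2 pp3:3 pp4:1 pp5:1 pp6:1
Op 7: write(P0, v2, 156). refcount(pp2)=2>1 -> COPY to pp7. 8 ppages; refcounts: pp0:1 pp1:3 pp2:1 pp3:3 pp4:1 pp5:1 pp6:1 pp7:1
Op 8: write(P2, v1, 180). refcount(pp1)=3>1 -> COPY to pp8. 9 ppages; refcounts: pp0:1 pp1:2 pp2:1 pp3:3 pp4:1 pp5:1 pp6:1 pp7:1 pp8:1
Op 9: read(P1, v1) -> 25. No state change.

Answer: 9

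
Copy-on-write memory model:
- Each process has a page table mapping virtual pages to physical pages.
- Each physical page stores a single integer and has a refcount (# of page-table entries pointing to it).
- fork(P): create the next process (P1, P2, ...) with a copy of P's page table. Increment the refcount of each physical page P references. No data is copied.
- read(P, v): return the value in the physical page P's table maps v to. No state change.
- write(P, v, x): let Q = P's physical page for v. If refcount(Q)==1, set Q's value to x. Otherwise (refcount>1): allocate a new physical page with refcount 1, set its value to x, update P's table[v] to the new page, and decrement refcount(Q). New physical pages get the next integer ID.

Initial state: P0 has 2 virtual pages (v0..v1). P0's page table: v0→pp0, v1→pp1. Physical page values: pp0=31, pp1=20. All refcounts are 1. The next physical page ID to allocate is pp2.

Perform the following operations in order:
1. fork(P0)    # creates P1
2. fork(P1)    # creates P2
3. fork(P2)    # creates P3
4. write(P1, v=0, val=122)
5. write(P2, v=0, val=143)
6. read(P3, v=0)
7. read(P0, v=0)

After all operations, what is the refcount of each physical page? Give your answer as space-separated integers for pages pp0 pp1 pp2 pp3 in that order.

Op 1: fork(P0) -> P1. 2 ppages; refcounts: pp0:2 pp1:2
Op 2: fork(P1) -> P2. 2 ppages; refcounts: pp0:3 pp1:3
Op 3: fork(P2) -> P3. 2 ppages; refcounts: pp0:4 pp1:4
Op 4: write(P1, v0, 122). refcount(pp0)=4>1 -> COPY to pp2. 3 ppages; refcounts: pp0:3 pp1:4 pp2:1
Op 5: write(P2, v0, 143). refcount(pp0)=3>1 -> COPY to pp3. 4 ppages; refcounts: pp0:2 pp1:4 pp2:1 pp3:1
Op 6: read(P3, v0) -> 31. No state change.
Op 7: read(P0, v0) -> 31. No state change.

Answer: 2 4 1 1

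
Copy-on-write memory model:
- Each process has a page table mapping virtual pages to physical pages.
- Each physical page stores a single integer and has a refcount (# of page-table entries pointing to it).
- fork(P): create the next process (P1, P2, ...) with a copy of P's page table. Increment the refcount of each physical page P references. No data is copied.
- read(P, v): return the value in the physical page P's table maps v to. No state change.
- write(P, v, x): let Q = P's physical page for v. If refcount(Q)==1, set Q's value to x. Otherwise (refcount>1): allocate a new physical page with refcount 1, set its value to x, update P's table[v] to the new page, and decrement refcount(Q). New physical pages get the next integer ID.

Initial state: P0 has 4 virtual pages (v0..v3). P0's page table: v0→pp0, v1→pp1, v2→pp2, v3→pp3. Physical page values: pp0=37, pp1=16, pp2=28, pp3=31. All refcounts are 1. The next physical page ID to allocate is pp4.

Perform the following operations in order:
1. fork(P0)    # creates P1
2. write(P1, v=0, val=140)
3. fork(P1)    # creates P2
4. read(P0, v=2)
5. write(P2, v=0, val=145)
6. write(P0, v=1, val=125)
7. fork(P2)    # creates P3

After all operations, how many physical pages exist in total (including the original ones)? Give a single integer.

Op 1: fork(P0) -> P1. 4 ppages; refcounts: pp0:2 pp1:2 pp2:2 pp3:2
Op 2: write(P1, v0, 140). refcount(pp0)=2>1 -> COPY to pp4. 5 ppages; refcounts: pp0:1 pp1:2 pp2:2 pp3:2 pp4:1
Op 3: fork(P1) -> P2. 5 ppages; refcounts: pp0:1 pp1:3 pp2:3 pp3:3 pp4:2
Op 4: read(P0, v2) -> 28. No state change.
Op 5: write(P2, v0, 145). refcount(pp4)=2>1 -> COPY to pp5. 6 ppages; refcounts: pp0:1 pp1:3 pp2:3 pp3:3 pp4:1 pp5:1
Op 6: write(P0, v1, 125). refcount(pp1)=3>1 -> COPY to pp6. 7 ppages; refcounts: pp0:1 pp1:2 pp2:3 pp3:3 pp4:1 pp5:1 pp6:1
Op 7: fork(P2) -> P3. 7 ppages; refcounts: pp0:1 pp1:3 pp2:4 pp3:4 pp4:1 pp5:2 pp6:1

Answer: 7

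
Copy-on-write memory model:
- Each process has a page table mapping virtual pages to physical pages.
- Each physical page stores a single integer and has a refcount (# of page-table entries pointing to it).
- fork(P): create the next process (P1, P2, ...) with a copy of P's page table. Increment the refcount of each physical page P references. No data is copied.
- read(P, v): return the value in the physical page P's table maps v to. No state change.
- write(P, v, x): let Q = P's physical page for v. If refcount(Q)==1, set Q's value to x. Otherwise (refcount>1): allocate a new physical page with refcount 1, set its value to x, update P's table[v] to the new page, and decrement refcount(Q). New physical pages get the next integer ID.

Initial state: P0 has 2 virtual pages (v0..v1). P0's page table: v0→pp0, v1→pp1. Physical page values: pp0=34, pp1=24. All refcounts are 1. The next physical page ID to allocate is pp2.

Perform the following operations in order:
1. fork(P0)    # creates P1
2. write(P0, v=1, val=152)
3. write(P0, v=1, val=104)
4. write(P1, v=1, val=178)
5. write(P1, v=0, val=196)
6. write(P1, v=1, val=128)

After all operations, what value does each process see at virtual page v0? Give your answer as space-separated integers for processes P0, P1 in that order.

Op 1: fork(P0) -> P1. 2 ppages; refcounts: pp0:2 pp1:2
Op 2: write(P0, v1, 152). refcount(pp1)=2>1 -> COPY to pp2. 3 ppages; refcounts: pp0:2 pp1:1 pp2:1
Op 3: write(P0, v1, 104). refcount(pp2)=1 -> write in place. 3 ppages; refcounts: pp0:2 pp1:1 pp2:1
Op 4: write(P1, v1, 178). refcount(pp1)=1 -> write in place. 3 ppages; refcounts: pp0:2 pp1:1 pp2:1
Op 5: write(P1, v0, 196). refcount(pp0)=2>1 -> COPY to pp3. 4 ppages; refcounts: pp0:1 pp1:1 pp2:1 pp3:1
Op 6: write(P1, v1, 128). refcount(pp1)=1 -> write in place. 4 ppages; refcounts: pp0:1 pp1:1 pp2:1 pp3:1
P0: v0 -> pp0 = 34
P1: v0 -> pp3 = 196

Answer: 34 196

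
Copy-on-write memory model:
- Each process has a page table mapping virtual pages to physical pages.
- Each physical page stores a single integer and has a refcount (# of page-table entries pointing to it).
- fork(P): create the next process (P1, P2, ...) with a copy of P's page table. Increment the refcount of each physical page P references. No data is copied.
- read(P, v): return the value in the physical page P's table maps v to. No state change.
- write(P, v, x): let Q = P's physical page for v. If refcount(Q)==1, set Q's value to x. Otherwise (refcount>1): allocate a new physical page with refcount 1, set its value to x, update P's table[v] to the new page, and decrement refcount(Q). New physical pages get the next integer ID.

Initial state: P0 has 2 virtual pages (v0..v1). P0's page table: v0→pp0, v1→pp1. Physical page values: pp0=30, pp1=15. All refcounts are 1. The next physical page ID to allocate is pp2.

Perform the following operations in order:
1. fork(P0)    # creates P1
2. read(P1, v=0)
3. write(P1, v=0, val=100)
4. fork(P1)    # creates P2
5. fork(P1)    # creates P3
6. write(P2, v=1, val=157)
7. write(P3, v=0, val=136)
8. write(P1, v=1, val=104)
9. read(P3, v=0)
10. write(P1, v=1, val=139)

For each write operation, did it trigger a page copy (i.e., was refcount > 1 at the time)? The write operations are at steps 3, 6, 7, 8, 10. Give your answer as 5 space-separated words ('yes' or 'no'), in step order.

Op 1: fork(P0) -> P1. 2 ppages; refcounts: pp0:2 pp1:2
Op 2: read(P1, v0) -> 30. No state change.
Op 3: write(P1, v0, 100). refcount(pp0)=2>1 -> COPY to pp2. 3 ppages; refcounts: pp0:1 pp1:2 pp2:1
Op 4: fork(P1) -> P2. 3 ppages; refcounts: pp0:1 pp1:3 pp2:2
Op 5: fork(P1) -> P3. 3 ppages; refcounts: pp0:1 pp1:4 pp2:3
Op 6: write(P2, v1, 157). refcount(pp1)=4>1 -> COPY to pp3. 4 ppages; refcounts: pp0:1 pp1:3 pp2:3 pp3:1
Op 7: write(P3, v0, 136). refcount(pp2)=3>1 -> COPY to pp4. 5 ppages; refcounts: pp0:1 pp1:3 pp2:2 pp3:1 pp4:1
Op 8: write(P1, v1, 104). refcount(pp1)=3>1 -> COPY to pp5. 6 ppages; refcounts: pp0:1 pp1:2 pp2:2 pp3:1 pp4:1 pp5:1
Op 9: read(P3, v0) -> 136. No state change.
Op 10: write(P1, v1, 139). refcount(pp5)=1 -> write in place. 6 ppages; refcounts: pp0:1 pp1:2 pp2:2 pp3:1 pp4:1 pp5:1

yes yes yes yes no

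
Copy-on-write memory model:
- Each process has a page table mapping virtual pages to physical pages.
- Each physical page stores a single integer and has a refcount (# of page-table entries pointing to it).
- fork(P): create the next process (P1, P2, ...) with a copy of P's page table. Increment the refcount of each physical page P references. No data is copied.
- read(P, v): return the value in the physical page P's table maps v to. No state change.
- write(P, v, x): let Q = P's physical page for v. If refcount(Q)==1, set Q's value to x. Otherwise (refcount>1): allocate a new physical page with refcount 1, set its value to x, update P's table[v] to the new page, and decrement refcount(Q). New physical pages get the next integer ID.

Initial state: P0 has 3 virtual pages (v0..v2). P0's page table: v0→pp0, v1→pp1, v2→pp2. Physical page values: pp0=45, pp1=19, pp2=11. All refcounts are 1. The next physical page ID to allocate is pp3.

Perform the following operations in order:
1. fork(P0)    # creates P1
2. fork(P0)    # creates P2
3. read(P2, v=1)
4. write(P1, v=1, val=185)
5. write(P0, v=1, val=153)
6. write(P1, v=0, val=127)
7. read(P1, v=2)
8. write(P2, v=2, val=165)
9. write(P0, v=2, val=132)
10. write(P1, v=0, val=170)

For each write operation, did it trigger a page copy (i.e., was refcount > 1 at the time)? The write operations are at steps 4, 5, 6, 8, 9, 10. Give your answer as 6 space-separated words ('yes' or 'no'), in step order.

Op 1: fork(P0) -> P1. 3 ppages; refcounts: pp0:2 pp1:2 pp2:2
Op 2: fork(P0) -> P2. 3 ppages; refcounts: pp0:3 pp1:3 pp2:3
Op 3: read(P2, v1) -> 19. No state change.
Op 4: write(P1, v1, 185). refcount(pp1)=3>1 -> COPY to pp3. 4 ppages; refcounts: pp0:3 pp1:2 pp2:3 pp3:1
Op 5: write(P0, v1, 153). refcount(pp1)=2>1 -> COPY to pp4. 5 ppages; refcounts: pp0:3 pp1:1 pp2:3 pp3:1 pp4:1
Op 6: write(P1, v0, 127). refcount(pp0)=3>1 -> COPY to pp5. 6 ppages; refcounts: pp0:2 pp1:1 pp2:3 pp3:1 pp4:1 pp5:1
Op 7: read(P1, v2) -> 11. No state change.
Op 8: write(P2, v2, 165). refcount(pp2)=3>1 -> COPY to pp6. 7 ppages; refcounts: pp0:2 pp1:1 pp2:2 pp3:1 pp4:1 pp5:1 pp6:1
Op 9: write(P0, v2, 132). refcount(pp2)=2>1 -> COPY to pp7. 8 ppages; refcounts: pp0:2 pp1:1 pp2:1 pp3:1 pp4:1 pp5:1 pp6:1 pp7:1
Op 10: write(P1, v0, 170). refcount(pp5)=1 -> write in place. 8 ppages; refcounts: pp0:2 pp1:1 pp2:1 pp3:1 pp4:1 pp5:1 pp6:1 pp7:1

yes yes yes yes yes no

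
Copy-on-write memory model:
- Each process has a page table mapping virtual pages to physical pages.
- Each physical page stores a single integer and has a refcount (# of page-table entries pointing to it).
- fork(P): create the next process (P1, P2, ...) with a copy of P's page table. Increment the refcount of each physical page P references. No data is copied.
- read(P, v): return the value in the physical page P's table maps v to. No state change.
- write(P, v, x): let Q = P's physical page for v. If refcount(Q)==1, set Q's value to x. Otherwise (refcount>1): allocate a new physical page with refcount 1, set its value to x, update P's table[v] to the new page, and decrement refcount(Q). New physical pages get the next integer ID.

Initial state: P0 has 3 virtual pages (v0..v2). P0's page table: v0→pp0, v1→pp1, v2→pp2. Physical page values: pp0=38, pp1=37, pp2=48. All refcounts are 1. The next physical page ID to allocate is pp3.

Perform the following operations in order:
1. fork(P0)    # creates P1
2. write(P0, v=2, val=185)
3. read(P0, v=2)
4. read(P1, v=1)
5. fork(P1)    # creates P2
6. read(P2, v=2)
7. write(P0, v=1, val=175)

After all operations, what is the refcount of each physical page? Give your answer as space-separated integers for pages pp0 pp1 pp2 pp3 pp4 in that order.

Op 1: fork(P0) -> P1. 3 ppages; refcounts: pp0:2 pp1:2 pp2:2
Op 2: write(P0, v2, 185). refcount(pp2)=2>1 -> COPY to pp3. 4 ppages; refcounts: pp0:2 pp1:2 pp2:1 pp3:1
Op 3: read(P0, v2) -> 185. No state change.
Op 4: read(P1, v1) -> 37. No state change.
Op 5: fork(P1) -> P2. 4 ppages; refcounts: pp0:3 pp1:3 pp2:2 pp3:1
Op 6: read(P2, v2) -> 48. No state change.
Op 7: write(P0, v1, 175). refcount(pp1)=3>1 -> COPY to pp4. 5 ppages; refcounts: pp0:3 pp1:2 pp2:2 pp3:1 pp4:1

Answer: 3 2 2 1 1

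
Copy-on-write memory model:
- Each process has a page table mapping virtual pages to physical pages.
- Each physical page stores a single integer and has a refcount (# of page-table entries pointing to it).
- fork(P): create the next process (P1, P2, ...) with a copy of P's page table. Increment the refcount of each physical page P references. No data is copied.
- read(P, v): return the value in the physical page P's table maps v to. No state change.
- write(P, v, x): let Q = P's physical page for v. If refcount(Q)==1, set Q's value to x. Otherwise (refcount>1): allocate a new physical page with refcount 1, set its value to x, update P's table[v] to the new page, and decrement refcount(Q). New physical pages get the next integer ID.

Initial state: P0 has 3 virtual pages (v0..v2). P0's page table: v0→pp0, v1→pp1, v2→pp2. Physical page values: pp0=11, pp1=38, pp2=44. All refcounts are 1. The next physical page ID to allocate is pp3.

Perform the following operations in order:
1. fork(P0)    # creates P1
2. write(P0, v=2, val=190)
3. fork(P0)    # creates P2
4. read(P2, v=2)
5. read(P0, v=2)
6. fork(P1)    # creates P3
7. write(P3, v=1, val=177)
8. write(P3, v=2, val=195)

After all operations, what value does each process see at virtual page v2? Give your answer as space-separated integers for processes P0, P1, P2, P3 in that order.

Answer: 190 44 190 195

Derivation:
Op 1: fork(P0) -> P1. 3 ppages; refcounts: pp0:2 pp1:2 pp2:2
Op 2: write(P0, v2, 190). refcount(pp2)=2>1 -> COPY to pp3. 4 ppages; refcounts: pp0:2 pp1:2 pp2:1 pp3:1
Op 3: fork(P0) -> P2. 4 ppages; refcounts: pp0:3 pp1:3 pp2:1 pp3:2
Op 4: read(P2, v2) -> 190. No state change.
Op 5: read(P0, v2) -> 190. No state change.
Op 6: fork(P1) -> P3. 4 ppages; refcounts: pp0:4 pp1:4 pp2:2 pp3:2
Op 7: write(P3, v1, 177). refcount(pp1)=4>1 -> COPY to pp4. 5 ppages; refcounts: pp0:4 pp1:3 pp2:2 pp3:2 pp4:1
Op 8: write(P3, v2, 195). refcount(pp2)=2>1 -> COPY to pp5. 6 ppages; refcounts: pp0:4 pp1:3 pp2:1 pp3:2 pp4:1 pp5:1
P0: v2 -> pp3 = 190
P1: v2 -> pp2 = 44
P2: v2 -> pp3 = 190
P3: v2 -> pp5 = 195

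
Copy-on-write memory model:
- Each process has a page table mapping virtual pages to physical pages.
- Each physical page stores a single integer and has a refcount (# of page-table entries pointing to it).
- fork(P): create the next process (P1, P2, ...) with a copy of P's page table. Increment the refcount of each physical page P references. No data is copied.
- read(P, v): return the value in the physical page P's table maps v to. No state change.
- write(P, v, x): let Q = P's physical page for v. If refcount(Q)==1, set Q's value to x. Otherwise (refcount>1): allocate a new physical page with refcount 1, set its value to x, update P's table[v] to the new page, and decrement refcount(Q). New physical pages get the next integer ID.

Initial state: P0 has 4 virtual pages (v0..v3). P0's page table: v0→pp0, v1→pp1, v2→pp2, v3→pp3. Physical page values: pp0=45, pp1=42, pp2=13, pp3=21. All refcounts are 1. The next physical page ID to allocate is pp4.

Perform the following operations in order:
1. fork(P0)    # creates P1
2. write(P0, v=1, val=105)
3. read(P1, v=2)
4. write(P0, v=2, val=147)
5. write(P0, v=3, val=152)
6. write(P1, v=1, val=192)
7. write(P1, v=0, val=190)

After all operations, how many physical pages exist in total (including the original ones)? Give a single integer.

Op 1: fork(P0) -> P1. 4 ppages; refcounts: pp0:2 pp1:2 pp2:2 pp3:2
Op 2: write(P0, v1, 105). refcount(pp1)=2>1 -> COPY to pp4. 5 ppages; refcounts: pp0:2 pp1:1 pp2:2 pp3:2 pp4:1
Op 3: read(P1, v2) -> 13. No state change.
Op 4: write(P0, v2, 147). refcount(pp2)=2>1 -> COPY to pp5. 6 ppages; refcounts: pp0:2 pp1:1 pp2:1 pp3:2 pp4:1 pp5:1
Op 5: write(P0, v3, 152). refcount(pp3)=2>1 -> COPY to pp6. 7 ppages; refcounts: pp0:2 pp1:1 pp2:1 pp3:1 pp4:1 pp5:1 pp6:1
Op 6: write(P1, v1, 192). refcount(pp1)=1 -> write in place. 7 ppages; refcounts: pp0:2 pp1:1 pp2:1 pp3:1 pp4:1 pp5:1 pp6:1
Op 7: write(P1, v0, 190). refcount(pp0)=2>1 -> COPY to pp7. 8 ppages; refcounts: pp0:1 pp1:1 pp2:1 pp3:1 pp4:1 pp5:1 pp6:1 pp7:1

Answer: 8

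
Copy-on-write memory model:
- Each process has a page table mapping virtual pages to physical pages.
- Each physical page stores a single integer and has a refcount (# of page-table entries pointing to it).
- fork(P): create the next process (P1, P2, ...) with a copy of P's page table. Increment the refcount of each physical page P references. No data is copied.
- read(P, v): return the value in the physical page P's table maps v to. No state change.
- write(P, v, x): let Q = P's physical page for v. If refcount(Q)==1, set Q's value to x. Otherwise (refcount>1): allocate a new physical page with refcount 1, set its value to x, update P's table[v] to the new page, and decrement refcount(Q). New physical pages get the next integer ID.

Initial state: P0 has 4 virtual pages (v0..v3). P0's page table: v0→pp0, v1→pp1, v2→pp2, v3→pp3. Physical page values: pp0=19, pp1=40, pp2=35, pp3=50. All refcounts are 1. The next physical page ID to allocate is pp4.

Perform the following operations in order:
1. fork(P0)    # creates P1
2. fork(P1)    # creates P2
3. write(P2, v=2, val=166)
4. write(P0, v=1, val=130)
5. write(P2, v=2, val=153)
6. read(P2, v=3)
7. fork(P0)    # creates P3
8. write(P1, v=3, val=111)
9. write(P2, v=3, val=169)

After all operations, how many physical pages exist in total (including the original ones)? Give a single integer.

Op 1: fork(P0) -> P1. 4 ppages; refcounts: pp0:2 pp1:2 pp2:2 pp3:2
Op 2: fork(P1) -> P2. 4 ppages; refcounts: pp0:3 pp1:3 pp2:3 pp3:3
Op 3: write(P2, v2, 166). refcount(pp2)=3>1 -> COPY to pp4. 5 ppages; refcounts: pp0:3 pp1:3 pp2:2 pp3:3 pp4:1
Op 4: write(P0, v1, 130). refcount(pp1)=3>1 -> COPY to pp5. 6 ppages; refcounts: pp0:3 pp1:2 pp2:2 pp3:3 pp4:1 pp5:1
Op 5: write(P2, v2, 153). refcount(pp4)=1 -> write in place. 6 ppages; refcounts: pp0:3 pp1:2 pp2:2 pp3:3 pp4:1 pp5:1
Op 6: read(P2, v3) -> 50. No state change.
Op 7: fork(P0) -> P3. 6 ppages; refcounts: pp0:4 pp1:2 pp2:3 pp3:4 pp4:1 pp5:2
Op 8: write(P1, v3, 111). refcount(pp3)=4>1 -> COPY to pp6. 7 ppages; refcounts: pp0:4 pp1:2 pp2:3 pp3:3 pp4:1 pp5:2 pp6:1
Op 9: write(P2, v3, 169). refcount(pp3)=3>1 -> COPY to pp7. 8 ppages; refcounts: pp0:4 pp1:2 pp2:3 pp3:2 pp4:1 pp5:2 pp6:1 pp7:1

Answer: 8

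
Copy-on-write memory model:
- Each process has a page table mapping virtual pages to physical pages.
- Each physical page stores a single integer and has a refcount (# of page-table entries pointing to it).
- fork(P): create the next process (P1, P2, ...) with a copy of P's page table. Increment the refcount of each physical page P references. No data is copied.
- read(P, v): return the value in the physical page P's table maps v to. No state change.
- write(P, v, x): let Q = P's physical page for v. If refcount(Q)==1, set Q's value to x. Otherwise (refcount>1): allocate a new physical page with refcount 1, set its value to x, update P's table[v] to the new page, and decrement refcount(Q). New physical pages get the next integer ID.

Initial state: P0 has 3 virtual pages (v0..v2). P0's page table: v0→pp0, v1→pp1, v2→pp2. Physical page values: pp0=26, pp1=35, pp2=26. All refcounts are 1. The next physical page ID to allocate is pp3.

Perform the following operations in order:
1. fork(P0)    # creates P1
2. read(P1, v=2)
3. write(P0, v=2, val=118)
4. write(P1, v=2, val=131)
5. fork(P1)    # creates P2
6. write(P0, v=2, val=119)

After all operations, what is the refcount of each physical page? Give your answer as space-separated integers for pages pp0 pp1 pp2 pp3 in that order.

Op 1: fork(P0) -> P1. 3 ppages; refcounts: pp0:2 pp1:2 pp2:2
Op 2: read(P1, v2) -> 26. No state change.
Op 3: write(P0, v2, 118). refcount(pp2)=2>1 -> COPY to pp3. 4 ppages; refcounts: pp0:2 pp1:2 pp2:1 pp3:1
Op 4: write(P1, v2, 131). refcount(pp2)=1 -> write in place. 4 ppages; refcounts: pp0:2 pp1:2 pp2:1 pp3:1
Op 5: fork(P1) -> P2. 4 ppages; refcounts: pp0:3 pp1:3 pp2:2 pp3:1
Op 6: write(P0, v2, 119). refcount(pp3)=1 -> write in place. 4 ppages; refcounts: pp0:3 pp1:3 pp2:2 pp3:1

Answer: 3 3 2 1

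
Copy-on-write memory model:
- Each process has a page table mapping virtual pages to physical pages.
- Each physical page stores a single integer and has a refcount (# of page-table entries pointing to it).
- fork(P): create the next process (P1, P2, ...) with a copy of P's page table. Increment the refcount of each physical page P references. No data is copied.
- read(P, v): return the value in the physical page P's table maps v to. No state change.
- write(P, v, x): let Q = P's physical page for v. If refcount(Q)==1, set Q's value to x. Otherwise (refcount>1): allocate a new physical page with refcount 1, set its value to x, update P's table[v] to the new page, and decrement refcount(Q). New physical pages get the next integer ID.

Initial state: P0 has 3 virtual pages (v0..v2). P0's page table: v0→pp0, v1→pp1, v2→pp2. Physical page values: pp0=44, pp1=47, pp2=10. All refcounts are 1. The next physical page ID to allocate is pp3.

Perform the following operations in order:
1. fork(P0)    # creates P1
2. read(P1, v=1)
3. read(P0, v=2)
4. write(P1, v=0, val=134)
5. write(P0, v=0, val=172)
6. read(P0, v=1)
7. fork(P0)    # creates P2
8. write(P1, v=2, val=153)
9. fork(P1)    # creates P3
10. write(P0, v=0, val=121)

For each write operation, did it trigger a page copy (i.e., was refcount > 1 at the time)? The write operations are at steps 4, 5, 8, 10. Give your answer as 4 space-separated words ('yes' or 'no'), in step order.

Op 1: fork(P0) -> P1. 3 ppages; refcounts: pp0:2 pp1:2 pp2:2
Op 2: read(P1, v1) -> 47. No state change.
Op 3: read(P0, v2) -> 10. No state change.
Op 4: write(P1, v0, 134). refcount(pp0)=2>1 -> COPY to pp3. 4 ppages; refcounts: pp0:1 pp1:2 pp2:2 pp3:1
Op 5: write(P0, v0, 172). refcount(pp0)=1 -> write in place. 4 ppages; refcounts: pp0:1 pp1:2 pp2:2 pp3:1
Op 6: read(P0, v1) -> 47. No state change.
Op 7: fork(P0) -> P2. 4 ppages; refcounts: pp0:2 pp1:3 pp2:3 pp3:1
Op 8: write(P1, v2, 153). refcount(pp2)=3>1 -> COPY to pp4. 5 ppages; refcounts: pp0:2 pp1:3 pp2:2 pp3:1 pp4:1
Op 9: fork(P1) -> P3. 5 ppages; refcounts: pp0:2 pp1:4 pp2:2 pp3:2 pp4:2
Op 10: write(P0, v0, 121). refcount(pp0)=2>1 -> COPY to pp5. 6 ppages; refcounts: pp0:1 pp1:4 pp2:2 pp3:2 pp4:2 pp5:1

yes no yes yes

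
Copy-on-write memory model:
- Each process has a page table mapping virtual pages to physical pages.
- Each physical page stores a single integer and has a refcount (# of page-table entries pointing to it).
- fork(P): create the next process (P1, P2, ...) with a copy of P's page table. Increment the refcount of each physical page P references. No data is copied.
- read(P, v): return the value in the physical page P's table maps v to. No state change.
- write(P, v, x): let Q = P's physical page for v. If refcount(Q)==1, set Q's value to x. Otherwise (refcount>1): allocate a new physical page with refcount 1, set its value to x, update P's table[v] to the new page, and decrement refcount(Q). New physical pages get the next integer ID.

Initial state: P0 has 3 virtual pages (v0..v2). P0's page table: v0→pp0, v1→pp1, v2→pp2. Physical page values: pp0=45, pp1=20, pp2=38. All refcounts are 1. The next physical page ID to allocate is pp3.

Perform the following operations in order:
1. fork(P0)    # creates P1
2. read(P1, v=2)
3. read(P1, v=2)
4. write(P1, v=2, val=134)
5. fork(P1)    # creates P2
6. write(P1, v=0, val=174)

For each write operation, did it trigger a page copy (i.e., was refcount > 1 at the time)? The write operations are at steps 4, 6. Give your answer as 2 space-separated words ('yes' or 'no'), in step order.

Op 1: fork(P0) -> P1. 3 ppages; refcounts: pp0:2 pp1:2 pp2:2
Op 2: read(P1, v2) -> 38. No state change.
Op 3: read(P1, v2) -> 38. No state change.
Op 4: write(P1, v2, 134). refcount(pp2)=2>1 -> COPY to pp3. 4 ppages; refcounts: pp0:2 pp1:2 pp2:1 pp3:1
Op 5: fork(P1) -> P2. 4 ppages; refcounts: pp0:3 pp1:3 pp2:1 pp3:2
Op 6: write(P1, v0, 174). refcount(pp0)=3>1 -> COPY to pp4. 5 ppages; refcounts: pp0:2 pp1:3 pp2:1 pp3:2 pp4:1

yes yes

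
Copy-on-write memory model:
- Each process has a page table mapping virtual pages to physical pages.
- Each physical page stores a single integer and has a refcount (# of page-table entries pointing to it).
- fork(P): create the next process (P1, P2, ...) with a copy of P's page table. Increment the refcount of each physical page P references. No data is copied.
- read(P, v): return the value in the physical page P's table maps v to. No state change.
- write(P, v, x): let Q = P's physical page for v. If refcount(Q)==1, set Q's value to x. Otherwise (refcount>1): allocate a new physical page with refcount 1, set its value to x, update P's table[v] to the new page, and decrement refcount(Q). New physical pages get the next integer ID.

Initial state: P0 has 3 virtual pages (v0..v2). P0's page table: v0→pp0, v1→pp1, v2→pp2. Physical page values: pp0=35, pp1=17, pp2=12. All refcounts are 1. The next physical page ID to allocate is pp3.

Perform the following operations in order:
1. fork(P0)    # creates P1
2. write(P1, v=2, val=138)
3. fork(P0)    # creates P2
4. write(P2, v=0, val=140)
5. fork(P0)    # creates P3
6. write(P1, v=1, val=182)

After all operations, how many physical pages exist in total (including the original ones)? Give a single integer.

Answer: 6

Derivation:
Op 1: fork(P0) -> P1. 3 ppages; refcounts: pp0:2 pp1:2 pp2:2
Op 2: write(P1, v2, 138). refcount(pp2)=2>1 -> COPY to pp3. 4 ppages; refcounts: pp0:2 pp1:2 pp2:1 pp3:1
Op 3: fork(P0) -> P2. 4 ppages; refcounts: pp0:3 pp1:3 pp2:2 pp3:1
Op 4: write(P2, v0, 140). refcount(pp0)=3>1 -> COPY to pp4. 5 ppages; refcounts: pp0:2 pp1:3 pp2:2 pp3:1 pp4:1
Op 5: fork(P0) -> P3. 5 ppages; refcounts: pp0:3 pp1:4 pp2:3 pp3:1 pp4:1
Op 6: write(P1, v1, 182). refcount(pp1)=4>1 -> COPY to pp5. 6 ppages; refcounts: pp0:3 pp1:3 pp2:3 pp3:1 pp4:1 pp5:1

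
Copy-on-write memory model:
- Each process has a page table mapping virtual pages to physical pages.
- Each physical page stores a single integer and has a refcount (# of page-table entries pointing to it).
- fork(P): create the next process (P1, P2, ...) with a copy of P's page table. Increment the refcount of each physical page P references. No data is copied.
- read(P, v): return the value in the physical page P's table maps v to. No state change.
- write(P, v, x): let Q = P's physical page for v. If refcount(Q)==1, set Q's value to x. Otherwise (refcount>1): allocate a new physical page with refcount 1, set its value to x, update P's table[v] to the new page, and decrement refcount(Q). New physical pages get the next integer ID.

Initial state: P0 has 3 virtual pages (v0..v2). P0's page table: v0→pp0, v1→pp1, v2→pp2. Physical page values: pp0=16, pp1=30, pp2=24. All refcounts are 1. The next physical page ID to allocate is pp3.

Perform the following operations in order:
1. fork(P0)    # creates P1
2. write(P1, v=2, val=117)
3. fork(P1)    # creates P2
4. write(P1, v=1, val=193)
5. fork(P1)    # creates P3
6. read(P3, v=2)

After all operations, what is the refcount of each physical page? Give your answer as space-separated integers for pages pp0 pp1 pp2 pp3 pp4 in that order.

Op 1: fork(P0) -> P1. 3 ppages; refcounts: pp0:2 pp1:2 pp2:2
Op 2: write(P1, v2, 117). refcount(pp2)=2>1 -> COPY to pp3. 4 ppages; refcounts: pp0:2 pp1:2 pp2:1 pp3:1
Op 3: fork(P1) -> P2. 4 ppages; refcounts: pp0:3 pp1:3 pp2:1 pp3:2
Op 4: write(P1, v1, 193). refcount(pp1)=3>1 -> COPY to pp4. 5 ppages; refcounts: pp0:3 pp1:2 pp2:1 pp3:2 pp4:1
Op 5: fork(P1) -> P3. 5 ppages; refcounts: pp0:4 pp1:2 pp2:1 pp3:3 pp4:2
Op 6: read(P3, v2) -> 117. No state change.

Answer: 4 2 1 3 2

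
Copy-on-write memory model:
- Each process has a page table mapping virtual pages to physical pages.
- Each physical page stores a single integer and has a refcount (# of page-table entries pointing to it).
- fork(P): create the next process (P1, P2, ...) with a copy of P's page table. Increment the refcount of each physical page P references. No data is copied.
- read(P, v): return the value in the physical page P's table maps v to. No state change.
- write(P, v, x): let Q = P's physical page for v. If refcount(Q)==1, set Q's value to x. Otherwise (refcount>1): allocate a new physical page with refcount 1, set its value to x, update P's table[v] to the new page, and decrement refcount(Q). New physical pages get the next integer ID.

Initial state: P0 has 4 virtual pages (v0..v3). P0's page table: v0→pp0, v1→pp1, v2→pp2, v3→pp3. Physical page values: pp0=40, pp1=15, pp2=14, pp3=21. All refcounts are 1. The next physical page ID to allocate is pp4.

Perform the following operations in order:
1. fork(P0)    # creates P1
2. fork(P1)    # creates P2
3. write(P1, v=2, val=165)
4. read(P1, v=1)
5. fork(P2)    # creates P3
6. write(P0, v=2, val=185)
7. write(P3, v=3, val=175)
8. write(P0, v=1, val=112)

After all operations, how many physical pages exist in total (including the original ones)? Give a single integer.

Op 1: fork(P0) -> P1. 4 ppages; refcounts: pp0:2 pp1:2 pp2:2 pp3:2
Op 2: fork(P1) -> P2. 4 ppages; refcounts: pp0:3 pp1:3 pp2:3 pp3:3
Op 3: write(P1, v2, 165). refcount(pp2)=3>1 -> COPY to pp4. 5 ppages; refcounts: pp0:3 pp1:3 pp2:2 pp3:3 pp4:1
Op 4: read(P1, v1) -> 15. No state change.
Op 5: fork(P2) -> P3. 5 ppages; refcounts: pp0:4 pp1:4 pp2:3 pp3:4 pp4:1
Op 6: write(P0, v2, 185). refcount(pp2)=3>1 -> COPY to pp5. 6 ppages; refcounts: pp0:4 pp1:4 pp2:2 pp3:4 pp4:1 pp5:1
Op 7: write(P3, v3, 175). refcount(pp3)=4>1 -> COPY to pp6. 7 ppages; refcounts: pp0:4 pp1:4 pp2:2 pp3:3 pp4:1 pp5:1 pp6:1
Op 8: write(P0, v1, 112). refcount(pp1)=4>1 -> COPY to pp7. 8 ppages; refcounts: pp0:4 pp1:3 pp2:2 pp3:3 pp4:1 pp5:1 pp6:1 pp7:1

Answer: 8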